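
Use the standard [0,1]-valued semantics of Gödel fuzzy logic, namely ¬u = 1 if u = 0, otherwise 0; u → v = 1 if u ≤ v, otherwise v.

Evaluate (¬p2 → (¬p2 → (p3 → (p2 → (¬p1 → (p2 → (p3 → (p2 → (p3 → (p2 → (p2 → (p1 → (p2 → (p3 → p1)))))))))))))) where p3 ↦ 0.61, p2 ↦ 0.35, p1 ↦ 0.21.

¬p2: Gödel ¬ of 0.35 = 0 (operand ≠ 0)
¬p2: Gödel ¬ of 0.35 = 0 (operand ≠ 0)
¬p1: Gödel ¬ of 0.21 = 0 (operand ≠ 0)
(p3 → p1): 0.61 > 0.21, so result = 0.21
(p2 → (p3 → p1)): 0.35 > 0.21, so result = 0.21
(p1 → (p2 → (p3 → p1))): 0.21 ≤ 0.21, so result = 1
(p2 → (p1 → (p2 → (p3 → p1)))): 0.35 ≤ 1, so result = 1
(p2 → (p2 → (p1 → (p2 → (p3 → p1))))): 0.35 ≤ 1, so result = 1
(p3 → (p2 → (p2 → (p1 → (p2 → (p3 → p1)))))): 0.61 ≤ 1, so result = 1
(p2 → (p3 → (p2 → (p2 → (p1 → (p2 → (p3 → p1))))))): 0.35 ≤ 1, so result = 1
(p3 → (p2 → (p3 → (p2 → (p2 → (p1 → (p2 → (p3 → p1)))))))): 0.61 ≤ 1, so result = 1
(p2 → (p3 → (p2 → (p3 → (p2 → (p2 → (p1 → (p2 → (p3 → p1))))))))): 0.35 ≤ 1, so result = 1
(¬p1 → (p2 → (p3 → (p2 → (p3 → (p2 → (p2 → (p1 → (p2 → (p3 → p1)))))))))): 0 ≤ 1, so result = 1
(p2 → (¬p1 → (p2 → (p3 → (p2 → (p3 → (p2 → (p2 → (p1 → (p2 → (p3 → p1))))))))))): 0.35 ≤ 1, so result = 1
(p3 → (p2 → (¬p1 → (p2 → (p3 → (p2 → (p3 → (p2 → (p2 → (p1 → (p2 → (p3 → p1)))))))))))): 0.61 ≤ 1, so result = 1
(¬p2 → (p3 → (p2 → (¬p1 → (p2 → (p3 → (p2 → (p3 → (p2 → (p2 → (p1 → (p2 → (p3 → p1))))))))))))): 0 ≤ 1, so result = 1
(¬p2 → (¬p2 → (p3 → (p2 → (¬p1 → (p2 → (p3 → (p2 → (p3 → (p2 → (p2 → (p1 → (p2 → (p3 → p1)))))))))))))): 0 ≤ 1, so result = 1

1.00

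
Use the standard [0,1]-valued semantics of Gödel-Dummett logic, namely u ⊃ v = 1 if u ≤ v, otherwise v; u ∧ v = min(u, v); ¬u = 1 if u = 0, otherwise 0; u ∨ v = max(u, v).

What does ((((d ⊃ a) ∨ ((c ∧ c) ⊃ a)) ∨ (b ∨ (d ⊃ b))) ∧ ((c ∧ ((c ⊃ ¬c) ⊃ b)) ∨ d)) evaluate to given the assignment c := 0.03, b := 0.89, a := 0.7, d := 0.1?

0.10

(d ⊃ a): 0.1 ≤ 0.7, so result = 1
(c ∧ c) = min(0.03, 0.03) = 0.03
((c ∧ c) ⊃ a): 0.03 ≤ 0.7, so result = 1
((d ⊃ a) ∨ ((c ∧ c) ⊃ a)) = max(1, 1) = 1
(d ⊃ b): 0.1 ≤ 0.89, so result = 1
(b ∨ (d ⊃ b)) = max(0.89, 1) = 1
(((d ⊃ a) ∨ ((c ∧ c) ⊃ a)) ∨ (b ∨ (d ⊃ b))) = max(1, 1) = 1
¬c: Gödel ¬ of 0.03 = 0 (operand ≠ 0)
(c ⊃ ¬c): 0.03 > 0, so result = 0
((c ⊃ ¬c) ⊃ b): 0 ≤ 0.89, so result = 1
(c ∧ ((c ⊃ ¬c) ⊃ b)) = min(0.03, 1) = 0.03
((c ∧ ((c ⊃ ¬c) ⊃ b)) ∨ d) = max(0.03, 0.1) = 0.1
((((d ⊃ a) ∨ ((c ∧ c) ⊃ a)) ∨ (b ∨ (d ⊃ b))) ∧ ((c ∧ ((c ⊃ ¬c) ⊃ b)) ∨ d)) = min(1, 0.1) = 0.1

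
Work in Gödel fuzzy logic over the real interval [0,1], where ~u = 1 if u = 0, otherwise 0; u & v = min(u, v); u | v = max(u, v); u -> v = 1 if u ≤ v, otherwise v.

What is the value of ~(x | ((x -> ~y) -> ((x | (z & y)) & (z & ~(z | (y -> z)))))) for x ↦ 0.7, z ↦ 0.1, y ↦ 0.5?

0.00

~y: Gödel ¬ of 0.5 = 0 (operand ≠ 0)
(x -> ~y): 0.7 > 0, so result = 0
(z & y) = min(0.1, 0.5) = 0.1
(x | (z & y)) = max(0.7, 0.1) = 0.7
(y -> z): 0.5 > 0.1, so result = 0.1
(z | (y -> z)) = max(0.1, 0.1) = 0.1
~(z | (y -> z)): Gödel ¬ of 0.1 = 0 (operand ≠ 0)
(z & ~(z | (y -> z))) = min(0.1, 0) = 0
((x | (z & y)) & (z & ~(z | (y -> z)))) = min(0.7, 0) = 0
((x -> ~y) -> ((x | (z & y)) & (z & ~(z | (y -> z))))): 0 ≤ 0, so result = 1
(x | ((x -> ~y) -> ((x | (z & y)) & (z & ~(z | (y -> z)))))) = max(0.7, 1) = 1
~(x | ((x -> ~y) -> ((x | (z & y)) & (z & ~(z | (y -> z)))))): Gödel ¬ of 1 = 0 (operand ≠ 0)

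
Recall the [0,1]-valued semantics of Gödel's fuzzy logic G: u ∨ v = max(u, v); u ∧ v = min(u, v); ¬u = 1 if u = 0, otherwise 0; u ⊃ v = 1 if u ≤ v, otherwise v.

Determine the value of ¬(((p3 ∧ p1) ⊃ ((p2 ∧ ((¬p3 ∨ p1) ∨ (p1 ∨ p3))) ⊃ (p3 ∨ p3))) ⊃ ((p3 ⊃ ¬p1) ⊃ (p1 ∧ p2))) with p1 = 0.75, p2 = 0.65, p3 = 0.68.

(p3 ∧ p1) = min(0.68, 0.75) = 0.68
¬p3: Gödel ¬ of 0.68 = 0 (operand ≠ 0)
(¬p3 ∨ p1) = max(0, 0.75) = 0.75
(p1 ∨ p3) = max(0.75, 0.68) = 0.75
((¬p3 ∨ p1) ∨ (p1 ∨ p3)) = max(0.75, 0.75) = 0.75
(p2 ∧ ((¬p3 ∨ p1) ∨ (p1 ∨ p3))) = min(0.65, 0.75) = 0.65
(p3 ∨ p3) = max(0.68, 0.68) = 0.68
((p2 ∧ ((¬p3 ∨ p1) ∨ (p1 ∨ p3))) ⊃ (p3 ∨ p3)): 0.65 ≤ 0.68, so result = 1
((p3 ∧ p1) ⊃ ((p2 ∧ ((¬p3 ∨ p1) ∨ (p1 ∨ p3))) ⊃ (p3 ∨ p3))): 0.68 ≤ 1, so result = 1
¬p1: Gödel ¬ of 0.75 = 0 (operand ≠ 0)
(p3 ⊃ ¬p1): 0.68 > 0, so result = 0
(p1 ∧ p2) = min(0.75, 0.65) = 0.65
((p3 ⊃ ¬p1) ⊃ (p1 ∧ p2)): 0 ≤ 0.65, so result = 1
(((p3 ∧ p1) ⊃ ((p2 ∧ ((¬p3 ∨ p1) ∨ (p1 ∨ p3))) ⊃ (p3 ∨ p3))) ⊃ ((p3 ⊃ ¬p1) ⊃ (p1 ∧ p2))): 1 ≤ 1, so result = 1
¬(((p3 ∧ p1) ⊃ ((p2 ∧ ((¬p3 ∨ p1) ∨ (p1 ∨ p3))) ⊃ (p3 ∨ p3))) ⊃ ((p3 ⊃ ¬p1) ⊃ (p1 ∧ p2))): Gödel ¬ of 1 = 0 (operand ≠ 0)

0.00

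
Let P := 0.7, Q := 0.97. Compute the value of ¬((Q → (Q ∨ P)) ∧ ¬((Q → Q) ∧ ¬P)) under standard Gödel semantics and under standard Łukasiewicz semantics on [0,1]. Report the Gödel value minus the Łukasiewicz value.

-0.30

Gödel evaluation:
  (Q ∨ P) = max(0.97, 0.7) = 0.97
  (Q → (Q ∨ P)): 0.97 ≤ 0.97, so result = 1
  (Q → Q): 0.97 ≤ 0.97, so result = 1
  ¬P: Gödel ¬ of 0.7 = 0 (operand ≠ 0)
  ((Q → Q) ∧ ¬P) = min(1, 0) = 0
  ¬((Q → Q) ∧ ¬P): Gödel ¬ of 0 = 1 (operand is 0)
  ((Q → (Q ∨ P)) ∧ ¬((Q → Q) ∧ ¬P)) = min(1, 1) = 1
  ¬((Q → (Q ∨ P)) ∧ ¬((Q → Q) ∧ ¬P)): Gödel ¬ of 1 = 0 (operand ≠ 0)
  Gödel value = 0
Łukasiewicz evaluation:
  (Q ∨ P) = max(0.97, 0.7) = 0.97
  (Q → (Q ∨ P)): min(1, 1 − 0.97 + 0.97) = 1
  (Q → Q): min(1, 1 − 0.97 + 0.97) = 1
  ¬P: Łukasiewicz ¬ gives 1 − 0.7 = 0.3
  ((Q → Q) ∧ ¬P) = min(1, 0.3) = 0.3
  ¬((Q → Q) ∧ ¬P): Łukasiewicz ¬ gives 1 − 0.3 = 0.7
  ((Q → (Q ∨ P)) ∧ ¬((Q → Q) ∧ ¬P)) = min(1, 0.7) = 0.7
  ¬((Q → (Q ∨ P)) ∧ ¬((Q → Q) ∧ ¬P)): Łukasiewicz ¬ gives 1 − 0.7 = 0.3
  Łukasiewicz value = 0.3
Difference: 0 − 0.3 = -0.30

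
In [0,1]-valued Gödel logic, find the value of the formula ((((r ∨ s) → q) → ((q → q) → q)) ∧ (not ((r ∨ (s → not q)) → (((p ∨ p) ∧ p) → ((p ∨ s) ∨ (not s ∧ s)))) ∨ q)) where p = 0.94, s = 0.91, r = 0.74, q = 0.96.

(r ∨ s) = max(0.74, 0.91) = 0.91
((r ∨ s) → q): 0.91 ≤ 0.96, so result = 1
(q → q): 0.96 ≤ 0.96, so result = 1
((q → q) → q): 1 > 0.96, so result = 0.96
(((r ∨ s) → q) → ((q → q) → q)): 1 > 0.96, so result = 0.96
not q: Gödel ¬ of 0.96 = 0 (operand ≠ 0)
(s → not q): 0.91 > 0, so result = 0
(r ∨ (s → not q)) = max(0.74, 0) = 0.74
(p ∨ p) = max(0.94, 0.94) = 0.94
((p ∨ p) ∧ p) = min(0.94, 0.94) = 0.94
(p ∨ s) = max(0.94, 0.91) = 0.94
not s: Gödel ¬ of 0.91 = 0 (operand ≠ 0)
(not s ∧ s) = min(0, 0.91) = 0
((p ∨ s) ∨ (not s ∧ s)) = max(0.94, 0) = 0.94
(((p ∨ p) ∧ p) → ((p ∨ s) ∨ (not s ∧ s))): 0.94 ≤ 0.94, so result = 1
((r ∨ (s → not q)) → (((p ∨ p) ∧ p) → ((p ∨ s) ∨ (not s ∧ s)))): 0.74 ≤ 1, so result = 1
not ((r ∨ (s → not q)) → (((p ∨ p) ∧ p) → ((p ∨ s) ∨ (not s ∧ s)))): Gödel ¬ of 1 = 0 (operand ≠ 0)
(not ((r ∨ (s → not q)) → (((p ∨ p) ∧ p) → ((p ∨ s) ∨ (not s ∧ s)))) ∨ q) = max(0, 0.96) = 0.96
((((r ∨ s) → q) → ((q → q) → q)) ∧ (not ((r ∨ (s → not q)) → (((p ∨ p) ∧ p) → ((p ∨ s) ∨ (not s ∧ s)))) ∨ q)) = min(0.96, 0.96) = 0.96

0.96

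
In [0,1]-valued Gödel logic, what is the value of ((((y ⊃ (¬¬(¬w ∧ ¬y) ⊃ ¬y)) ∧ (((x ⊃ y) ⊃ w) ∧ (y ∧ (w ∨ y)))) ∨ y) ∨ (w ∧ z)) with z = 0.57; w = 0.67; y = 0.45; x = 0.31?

0.57

¬w: Gödel ¬ of 0.67 = 0 (operand ≠ 0)
¬y: Gödel ¬ of 0.45 = 0 (operand ≠ 0)
(¬w ∧ ¬y) = min(0, 0) = 0
¬(¬w ∧ ¬y): Gödel ¬ of 0 = 1 (operand is 0)
¬¬(¬w ∧ ¬y): Gödel ¬ of 1 = 0 (operand ≠ 0)
¬y: Gödel ¬ of 0.45 = 0 (operand ≠ 0)
(¬¬(¬w ∧ ¬y) ⊃ ¬y): 0 ≤ 0, so result = 1
(y ⊃ (¬¬(¬w ∧ ¬y) ⊃ ¬y)): 0.45 ≤ 1, so result = 1
(x ⊃ y): 0.31 ≤ 0.45, so result = 1
((x ⊃ y) ⊃ w): 1 > 0.67, so result = 0.67
(w ∨ y) = max(0.67, 0.45) = 0.67
(y ∧ (w ∨ y)) = min(0.45, 0.67) = 0.45
(((x ⊃ y) ⊃ w) ∧ (y ∧ (w ∨ y))) = min(0.67, 0.45) = 0.45
((y ⊃ (¬¬(¬w ∧ ¬y) ⊃ ¬y)) ∧ (((x ⊃ y) ⊃ w) ∧ (y ∧ (w ∨ y)))) = min(1, 0.45) = 0.45
(((y ⊃ (¬¬(¬w ∧ ¬y) ⊃ ¬y)) ∧ (((x ⊃ y) ⊃ w) ∧ (y ∧ (w ∨ y)))) ∨ y) = max(0.45, 0.45) = 0.45
(w ∧ z) = min(0.67, 0.57) = 0.57
((((y ⊃ (¬¬(¬w ∧ ¬y) ⊃ ¬y)) ∧ (((x ⊃ y) ⊃ w) ∧ (y ∧ (w ∨ y)))) ∨ y) ∨ (w ∧ z)) = max(0.45, 0.57) = 0.57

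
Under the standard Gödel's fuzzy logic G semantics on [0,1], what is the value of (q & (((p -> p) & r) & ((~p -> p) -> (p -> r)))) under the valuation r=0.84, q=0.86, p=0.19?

0.84

(p -> p): 0.19 ≤ 0.19, so result = 1
((p -> p) & r) = min(1, 0.84) = 0.84
~p: Gödel ¬ of 0.19 = 0 (operand ≠ 0)
(~p -> p): 0 ≤ 0.19, so result = 1
(p -> r): 0.19 ≤ 0.84, so result = 1
((~p -> p) -> (p -> r)): 1 ≤ 1, so result = 1
(((p -> p) & r) & ((~p -> p) -> (p -> r))) = min(0.84, 1) = 0.84
(q & (((p -> p) & r) & ((~p -> p) -> (p -> r)))) = min(0.86, 0.84) = 0.84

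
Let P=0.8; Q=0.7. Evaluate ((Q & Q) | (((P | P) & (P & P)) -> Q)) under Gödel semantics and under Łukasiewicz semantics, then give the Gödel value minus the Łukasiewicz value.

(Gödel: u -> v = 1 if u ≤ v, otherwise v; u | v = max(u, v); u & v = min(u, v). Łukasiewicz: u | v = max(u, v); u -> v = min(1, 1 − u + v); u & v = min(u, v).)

-0.20

Gödel evaluation:
  (Q & Q) = min(0.7, 0.7) = 0.7
  (P | P) = max(0.8, 0.8) = 0.8
  (P & P) = min(0.8, 0.8) = 0.8
  ((P | P) & (P & P)) = min(0.8, 0.8) = 0.8
  (((P | P) & (P & P)) -> Q): 0.8 > 0.7, so result = 0.7
  ((Q & Q) | (((P | P) & (P & P)) -> Q)) = max(0.7, 0.7) = 0.7
  Gödel value = 0.7
Łukasiewicz evaluation:
  (Q & Q) = min(0.7, 0.7) = 0.7
  (P | P) = max(0.8, 0.8) = 0.8
  (P & P) = min(0.8, 0.8) = 0.8
  ((P | P) & (P & P)) = min(0.8, 0.8) = 0.8
  (((P | P) & (P & P)) -> Q): min(1, 1 − 0.8 + 0.7) = 0.9
  ((Q & Q) | (((P | P) & (P & P)) -> Q)) = max(0.7, 0.9) = 0.9
  Łukasiewicz value = 0.9
Difference: 0.7 − 0.9 = -0.20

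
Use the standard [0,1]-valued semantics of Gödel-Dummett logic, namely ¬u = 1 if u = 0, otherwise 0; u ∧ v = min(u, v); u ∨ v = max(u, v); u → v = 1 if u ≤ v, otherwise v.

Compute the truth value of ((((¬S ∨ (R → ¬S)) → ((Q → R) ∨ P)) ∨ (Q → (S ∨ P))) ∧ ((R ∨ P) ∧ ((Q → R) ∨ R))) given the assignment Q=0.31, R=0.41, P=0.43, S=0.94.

¬S: Gödel ¬ of 0.94 = 0 (operand ≠ 0)
¬S: Gödel ¬ of 0.94 = 0 (operand ≠ 0)
(R → ¬S): 0.41 > 0, so result = 0
(¬S ∨ (R → ¬S)) = max(0, 0) = 0
(Q → R): 0.31 ≤ 0.41, so result = 1
((Q → R) ∨ P) = max(1, 0.43) = 1
((¬S ∨ (R → ¬S)) → ((Q → R) ∨ P)): 0 ≤ 1, so result = 1
(S ∨ P) = max(0.94, 0.43) = 0.94
(Q → (S ∨ P)): 0.31 ≤ 0.94, so result = 1
(((¬S ∨ (R → ¬S)) → ((Q → R) ∨ P)) ∨ (Q → (S ∨ P))) = max(1, 1) = 1
(R ∨ P) = max(0.41, 0.43) = 0.43
(Q → R): 0.31 ≤ 0.41, so result = 1
((Q → R) ∨ R) = max(1, 0.41) = 1
((R ∨ P) ∧ ((Q → R) ∨ R)) = min(0.43, 1) = 0.43
((((¬S ∨ (R → ¬S)) → ((Q → R) ∨ P)) ∨ (Q → (S ∨ P))) ∧ ((R ∨ P) ∧ ((Q → R) ∨ R))) = min(1, 0.43) = 0.43

0.43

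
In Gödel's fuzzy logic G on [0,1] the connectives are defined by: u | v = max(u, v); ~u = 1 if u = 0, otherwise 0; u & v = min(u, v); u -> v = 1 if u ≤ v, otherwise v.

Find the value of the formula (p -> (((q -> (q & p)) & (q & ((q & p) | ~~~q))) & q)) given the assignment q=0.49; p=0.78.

0.49

(q & p) = min(0.49, 0.78) = 0.49
(q -> (q & p)): 0.49 ≤ 0.49, so result = 1
(q & p) = min(0.49, 0.78) = 0.49
~q: Gödel ¬ of 0.49 = 0 (operand ≠ 0)
~~q: Gödel ¬ of 0 = 1 (operand is 0)
~~~q: Gödel ¬ of 1 = 0 (operand ≠ 0)
((q & p) | ~~~q) = max(0.49, 0) = 0.49
(q & ((q & p) | ~~~q)) = min(0.49, 0.49) = 0.49
((q -> (q & p)) & (q & ((q & p) | ~~~q))) = min(1, 0.49) = 0.49
(((q -> (q & p)) & (q & ((q & p) | ~~~q))) & q) = min(0.49, 0.49) = 0.49
(p -> (((q -> (q & p)) & (q & ((q & p) | ~~~q))) & q)): 0.78 > 0.49, so result = 0.49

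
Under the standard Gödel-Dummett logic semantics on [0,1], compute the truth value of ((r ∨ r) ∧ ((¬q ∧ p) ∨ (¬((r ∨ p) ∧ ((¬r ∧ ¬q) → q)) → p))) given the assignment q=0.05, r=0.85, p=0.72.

0.85

(r ∨ r) = max(0.85, 0.85) = 0.85
¬q: Gödel ¬ of 0.05 = 0 (operand ≠ 0)
(¬q ∧ p) = min(0, 0.72) = 0
(r ∨ p) = max(0.85, 0.72) = 0.85
¬r: Gödel ¬ of 0.85 = 0 (operand ≠ 0)
¬q: Gödel ¬ of 0.05 = 0 (operand ≠ 0)
(¬r ∧ ¬q) = min(0, 0) = 0
((¬r ∧ ¬q) → q): 0 ≤ 0.05, so result = 1
((r ∨ p) ∧ ((¬r ∧ ¬q) → q)) = min(0.85, 1) = 0.85
¬((r ∨ p) ∧ ((¬r ∧ ¬q) → q)): Gödel ¬ of 0.85 = 0 (operand ≠ 0)
(¬((r ∨ p) ∧ ((¬r ∧ ¬q) → q)) → p): 0 ≤ 0.72, so result = 1
((¬q ∧ p) ∨ (¬((r ∨ p) ∧ ((¬r ∧ ¬q) → q)) → p)) = max(0, 1) = 1
((r ∨ r) ∧ ((¬q ∧ p) ∨ (¬((r ∨ p) ∧ ((¬r ∧ ¬q) → q)) → p))) = min(0.85, 1) = 0.85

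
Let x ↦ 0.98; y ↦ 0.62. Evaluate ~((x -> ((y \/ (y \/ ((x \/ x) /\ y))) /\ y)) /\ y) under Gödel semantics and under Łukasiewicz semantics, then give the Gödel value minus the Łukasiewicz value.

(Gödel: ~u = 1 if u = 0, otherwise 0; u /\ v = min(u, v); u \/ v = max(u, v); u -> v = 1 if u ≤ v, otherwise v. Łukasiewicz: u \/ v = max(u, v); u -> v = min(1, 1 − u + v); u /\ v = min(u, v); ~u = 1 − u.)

-0.38

Gödel evaluation:
  (x \/ x) = max(0.98, 0.98) = 0.98
  ((x \/ x) /\ y) = min(0.98, 0.62) = 0.62
  (y \/ ((x \/ x) /\ y)) = max(0.62, 0.62) = 0.62
  (y \/ (y \/ ((x \/ x) /\ y))) = max(0.62, 0.62) = 0.62
  ((y \/ (y \/ ((x \/ x) /\ y))) /\ y) = min(0.62, 0.62) = 0.62
  (x -> ((y \/ (y \/ ((x \/ x) /\ y))) /\ y)): 0.98 > 0.62, so result = 0.62
  ((x -> ((y \/ (y \/ ((x \/ x) /\ y))) /\ y)) /\ y) = min(0.62, 0.62) = 0.62
  ~((x -> ((y \/ (y \/ ((x \/ x) /\ y))) /\ y)) /\ y): Gödel ¬ of 0.62 = 0 (operand ≠ 0)
  Gödel value = 0
Łukasiewicz evaluation:
  (x \/ x) = max(0.98, 0.98) = 0.98
  ((x \/ x) /\ y) = min(0.98, 0.62) = 0.62
  (y \/ ((x \/ x) /\ y)) = max(0.62, 0.62) = 0.62
  (y \/ (y \/ ((x \/ x) /\ y))) = max(0.62, 0.62) = 0.62
  ((y \/ (y \/ ((x \/ x) /\ y))) /\ y) = min(0.62, 0.62) = 0.62
  (x -> ((y \/ (y \/ ((x \/ x) /\ y))) /\ y)): min(1, 1 − 0.98 + 0.62) = 0.64
  ((x -> ((y \/ (y \/ ((x \/ x) /\ y))) /\ y)) /\ y) = min(0.64, 0.62) = 0.62
  ~((x -> ((y \/ (y \/ ((x \/ x) /\ y))) /\ y)) /\ y): Łukasiewicz ¬ gives 1 − 0.62 = 0.38
  Łukasiewicz value = 0.38
Difference: 0 − 0.38 = -0.38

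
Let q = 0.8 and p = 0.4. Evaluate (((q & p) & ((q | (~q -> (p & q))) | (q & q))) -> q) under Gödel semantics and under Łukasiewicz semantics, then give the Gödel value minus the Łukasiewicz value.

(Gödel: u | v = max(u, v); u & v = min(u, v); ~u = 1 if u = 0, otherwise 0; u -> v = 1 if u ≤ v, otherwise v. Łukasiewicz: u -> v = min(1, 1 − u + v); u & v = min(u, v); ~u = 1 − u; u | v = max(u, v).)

0.00

Gödel evaluation:
  (q & p) = min(0.8, 0.4) = 0.4
  ~q: Gödel ¬ of 0.8 = 0 (operand ≠ 0)
  (p & q) = min(0.4, 0.8) = 0.4
  (~q -> (p & q)): 0 ≤ 0.4, so result = 1
  (q | (~q -> (p & q))) = max(0.8, 1) = 1
  (q & q) = min(0.8, 0.8) = 0.8
  ((q | (~q -> (p & q))) | (q & q)) = max(1, 0.8) = 1
  ((q & p) & ((q | (~q -> (p & q))) | (q & q))) = min(0.4, 1) = 0.4
  (((q & p) & ((q | (~q -> (p & q))) | (q & q))) -> q): 0.4 ≤ 0.8, so result = 1
  Gödel value = 1
Łukasiewicz evaluation:
  (q & p) = min(0.8, 0.4) = 0.4
  ~q: Łukasiewicz ¬ gives 1 − 0.8 = 0.2
  (p & q) = min(0.4, 0.8) = 0.4
  (~q -> (p & q)): min(1, 1 − 0.2 + 0.4) = 1
  (q | (~q -> (p & q))) = max(0.8, 1) = 1
  (q & q) = min(0.8, 0.8) = 0.8
  ((q | (~q -> (p & q))) | (q & q)) = max(1, 0.8) = 1
  ((q & p) & ((q | (~q -> (p & q))) | (q & q))) = min(0.4, 1) = 0.4
  (((q & p) & ((q | (~q -> (p & q))) | (q & q))) -> q): min(1, 1 − 0.4 + 0.8) = 1
  Łukasiewicz value = 1
Difference: 1 − 1 = 0.00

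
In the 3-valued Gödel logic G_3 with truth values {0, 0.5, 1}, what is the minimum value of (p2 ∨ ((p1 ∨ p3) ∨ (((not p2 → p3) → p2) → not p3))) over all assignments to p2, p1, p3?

The minimum is attained at p2 = 0.5, p1 = 0, p3 = 0.5:
  (p1 ∨ p3) = max(0, 0.5) = 0.5
  not p2: Gödel ¬ of 0.5 = 0 (operand ≠ 0)
  (not p2 → p3): 0 ≤ 0.5, so result = 1
  ((not p2 → p3) → p2): 1 > 0.5, so result = 0.5
  not p3: Gödel ¬ of 0.5 = 0 (operand ≠ 0)
  (((not p2 → p3) → p2) → not p3): 0.5 > 0, so result = 0
  ((p1 ∨ p3) ∨ (((not p2 → p3) → p2) → not p3)) = max(0.5, 0) = 0.5
  (p2 ∨ ((p1 ∨ p3) ∨ (((not p2 → p3) → p2) → not p3))) = max(0.5, 0.5) = 0.5
Checking all 27 assignments confirms none give a value below 0.50.

0.50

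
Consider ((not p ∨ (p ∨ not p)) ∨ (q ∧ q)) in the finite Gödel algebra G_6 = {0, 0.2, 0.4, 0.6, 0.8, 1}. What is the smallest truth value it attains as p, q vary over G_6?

0.20

The minimum is attained at p = 0.2, q = 0:
  not p: Gödel ¬ of 0.2 = 0 (operand ≠ 0)
  not p: Gödel ¬ of 0.2 = 0 (operand ≠ 0)
  (p ∨ not p) = max(0.2, 0) = 0.2
  (not p ∨ (p ∨ not p)) = max(0, 0.2) = 0.2
  (q ∧ q) = min(0, 0) = 0
  ((not p ∨ (p ∨ not p)) ∨ (q ∧ q)) = max(0.2, 0) = 0.2
Checking all 36 assignments confirms none give a value below 0.20.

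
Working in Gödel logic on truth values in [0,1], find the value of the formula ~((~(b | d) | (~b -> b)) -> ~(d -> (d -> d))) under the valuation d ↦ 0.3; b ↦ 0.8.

(b | d) = max(0.8, 0.3) = 0.8
~(b | d): Gödel ¬ of 0.8 = 0 (operand ≠ 0)
~b: Gödel ¬ of 0.8 = 0 (operand ≠ 0)
(~b -> b): 0 ≤ 0.8, so result = 1
(~(b | d) | (~b -> b)) = max(0, 1) = 1
(d -> d): 0.3 ≤ 0.3, so result = 1
(d -> (d -> d)): 0.3 ≤ 1, so result = 1
~(d -> (d -> d)): Gödel ¬ of 1 = 0 (operand ≠ 0)
((~(b | d) | (~b -> b)) -> ~(d -> (d -> d))): 1 > 0, so result = 0
~((~(b | d) | (~b -> b)) -> ~(d -> (d -> d))): Gödel ¬ of 0 = 1 (operand is 0)

1.00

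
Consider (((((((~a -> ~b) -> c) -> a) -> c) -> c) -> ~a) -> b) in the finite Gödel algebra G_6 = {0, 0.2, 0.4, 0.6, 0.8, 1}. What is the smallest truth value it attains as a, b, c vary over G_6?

The minimum is attained at a = 0, b = 0, c = 0:
  ~a: Gödel ¬ of 0 = 1 (operand is 0)
  ~b: Gödel ¬ of 0 = 1 (operand is 0)
  (~a -> ~b): 1 ≤ 1, so result = 1
  ((~a -> ~b) -> c): 1 > 0, so result = 0
  (((~a -> ~b) -> c) -> a): 0 ≤ 0, so result = 1
  ((((~a -> ~b) -> c) -> a) -> c): 1 > 0, so result = 0
  (((((~a -> ~b) -> c) -> a) -> c) -> c): 0 ≤ 0, so result = 1
  ~a: Gödel ¬ of 0 = 1 (operand is 0)
  ((((((~a -> ~b) -> c) -> a) -> c) -> c) -> ~a): 1 ≤ 1, so result = 1
  (((((((~a -> ~b) -> c) -> a) -> c) -> c) -> ~a) -> b): 1 > 0, so result = 0
Checking all 216 assignments confirms none give a value below 0.00.

0.00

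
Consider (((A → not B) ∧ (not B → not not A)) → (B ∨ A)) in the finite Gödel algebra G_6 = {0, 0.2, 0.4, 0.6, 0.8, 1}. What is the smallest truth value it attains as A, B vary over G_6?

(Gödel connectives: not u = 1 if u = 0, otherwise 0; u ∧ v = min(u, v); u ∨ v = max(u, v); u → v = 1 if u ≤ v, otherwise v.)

0.20

The minimum is attained at A = 0, B = 0.2:
  not B: Gödel ¬ of 0.2 = 0 (operand ≠ 0)
  (A → not B): 0 ≤ 0, so result = 1
  not B: Gödel ¬ of 0.2 = 0 (operand ≠ 0)
  not A: Gödel ¬ of 0 = 1 (operand is 0)
  not not A: Gödel ¬ of 1 = 0 (operand ≠ 0)
  (not B → not not A): 0 ≤ 0, so result = 1
  ((A → not B) ∧ (not B → not not A)) = min(1, 1) = 1
  (B ∨ A) = max(0.2, 0) = 0.2
  (((A → not B) ∧ (not B → not not A)) → (B ∨ A)): 1 > 0.2, so result = 0.2
Checking all 36 assignments confirms none give a value below 0.20.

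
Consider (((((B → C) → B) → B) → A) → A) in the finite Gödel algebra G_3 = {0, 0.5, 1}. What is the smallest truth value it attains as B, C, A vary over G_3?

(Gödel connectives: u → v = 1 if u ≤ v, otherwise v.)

0.50

The minimum is attained at B = 0.5, C = 0, A = 0.5:
  (B → C): 0.5 > 0, so result = 0
  ((B → C) → B): 0 ≤ 0.5, so result = 1
  (((B → C) → B) → B): 1 > 0.5, so result = 0.5
  ((((B → C) → B) → B) → A): 0.5 ≤ 0.5, so result = 1
  (((((B → C) → B) → B) → A) → A): 1 > 0.5, so result = 0.5
Checking all 27 assignments confirms none give a value below 0.50.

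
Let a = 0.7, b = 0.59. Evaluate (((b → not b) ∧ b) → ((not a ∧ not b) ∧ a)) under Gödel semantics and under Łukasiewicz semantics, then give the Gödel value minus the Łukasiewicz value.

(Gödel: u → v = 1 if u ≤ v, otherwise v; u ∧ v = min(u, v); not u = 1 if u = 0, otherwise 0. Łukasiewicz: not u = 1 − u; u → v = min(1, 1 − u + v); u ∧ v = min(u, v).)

0.29

Gödel evaluation:
  not b: Gödel ¬ of 0.59 = 0 (operand ≠ 0)
  (b → not b): 0.59 > 0, so result = 0
  ((b → not b) ∧ b) = min(0, 0.59) = 0
  not a: Gödel ¬ of 0.7 = 0 (operand ≠ 0)
  not b: Gödel ¬ of 0.59 = 0 (operand ≠ 0)
  (not a ∧ not b) = min(0, 0) = 0
  ((not a ∧ not b) ∧ a) = min(0, 0.7) = 0
  (((b → not b) ∧ b) → ((not a ∧ not b) ∧ a)): 0 ≤ 0, so result = 1
  Gödel value = 1
Łukasiewicz evaluation:
  not b: Łukasiewicz ¬ gives 1 − 0.59 = 0.41
  (b → not b): min(1, 1 − 0.59 + 0.41) = 0.82
  ((b → not b) ∧ b) = min(0.82, 0.59) = 0.59
  not a: Łukasiewicz ¬ gives 1 − 0.7 = 0.3
  not b: Łukasiewicz ¬ gives 1 − 0.59 = 0.41
  (not a ∧ not b) = min(0.3, 0.41) = 0.3
  ((not a ∧ not b) ∧ a) = min(0.3, 0.7) = 0.3
  (((b → not b) ∧ b) → ((not a ∧ not b) ∧ a)): min(1, 1 − 0.59 + 0.3) = 0.71
  Łukasiewicz value = 0.71
Difference: 1 − 0.71 = 0.29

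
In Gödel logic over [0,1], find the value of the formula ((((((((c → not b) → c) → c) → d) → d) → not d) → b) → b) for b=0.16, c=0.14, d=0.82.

0.16

not b: Gödel ¬ of 0.16 = 0 (operand ≠ 0)
(c → not b): 0.14 > 0, so result = 0
((c → not b) → c): 0 ≤ 0.14, so result = 1
(((c → not b) → c) → c): 1 > 0.14, so result = 0.14
((((c → not b) → c) → c) → d): 0.14 ≤ 0.82, so result = 1
(((((c → not b) → c) → c) → d) → d): 1 > 0.82, so result = 0.82
not d: Gödel ¬ of 0.82 = 0 (operand ≠ 0)
((((((c → not b) → c) → c) → d) → d) → not d): 0.82 > 0, so result = 0
(((((((c → not b) → c) → c) → d) → d) → not d) → b): 0 ≤ 0.16, so result = 1
((((((((c → not b) → c) → c) → d) → d) → not d) → b) → b): 1 > 0.16, so result = 0.16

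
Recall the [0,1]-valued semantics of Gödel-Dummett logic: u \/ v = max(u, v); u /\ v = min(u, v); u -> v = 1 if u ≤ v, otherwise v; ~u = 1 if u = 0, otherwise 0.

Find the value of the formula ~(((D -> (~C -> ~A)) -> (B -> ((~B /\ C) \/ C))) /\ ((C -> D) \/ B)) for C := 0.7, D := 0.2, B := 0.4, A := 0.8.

~C: Gödel ¬ of 0.7 = 0 (operand ≠ 0)
~A: Gödel ¬ of 0.8 = 0 (operand ≠ 0)
(~C -> ~A): 0 ≤ 0, so result = 1
(D -> (~C -> ~A)): 0.2 ≤ 1, so result = 1
~B: Gödel ¬ of 0.4 = 0 (operand ≠ 0)
(~B /\ C) = min(0, 0.7) = 0
((~B /\ C) \/ C) = max(0, 0.7) = 0.7
(B -> ((~B /\ C) \/ C)): 0.4 ≤ 0.7, so result = 1
((D -> (~C -> ~A)) -> (B -> ((~B /\ C) \/ C))): 1 ≤ 1, so result = 1
(C -> D): 0.7 > 0.2, so result = 0.2
((C -> D) \/ B) = max(0.2, 0.4) = 0.4
(((D -> (~C -> ~A)) -> (B -> ((~B /\ C) \/ C))) /\ ((C -> D) \/ B)) = min(1, 0.4) = 0.4
~(((D -> (~C -> ~A)) -> (B -> ((~B /\ C) \/ C))) /\ ((C -> D) \/ B)): Gödel ¬ of 0.4 = 0 (operand ≠ 0)

0.00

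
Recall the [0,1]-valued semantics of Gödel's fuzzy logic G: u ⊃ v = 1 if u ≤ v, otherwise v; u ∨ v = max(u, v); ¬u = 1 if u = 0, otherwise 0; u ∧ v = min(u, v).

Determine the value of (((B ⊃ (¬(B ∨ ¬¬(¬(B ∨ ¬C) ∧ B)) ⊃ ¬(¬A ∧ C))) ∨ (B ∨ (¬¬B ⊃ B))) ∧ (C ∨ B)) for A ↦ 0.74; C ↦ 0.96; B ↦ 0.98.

0.98

¬C: Gödel ¬ of 0.96 = 0 (operand ≠ 0)
(B ∨ ¬C) = max(0.98, 0) = 0.98
¬(B ∨ ¬C): Gödel ¬ of 0.98 = 0 (operand ≠ 0)
(¬(B ∨ ¬C) ∧ B) = min(0, 0.98) = 0
¬(¬(B ∨ ¬C) ∧ B): Gödel ¬ of 0 = 1 (operand is 0)
¬¬(¬(B ∨ ¬C) ∧ B): Gödel ¬ of 1 = 0 (operand ≠ 0)
(B ∨ ¬¬(¬(B ∨ ¬C) ∧ B)) = max(0.98, 0) = 0.98
¬(B ∨ ¬¬(¬(B ∨ ¬C) ∧ B)): Gödel ¬ of 0.98 = 0 (operand ≠ 0)
¬A: Gödel ¬ of 0.74 = 0 (operand ≠ 0)
(¬A ∧ C) = min(0, 0.96) = 0
¬(¬A ∧ C): Gödel ¬ of 0 = 1 (operand is 0)
(¬(B ∨ ¬¬(¬(B ∨ ¬C) ∧ B)) ⊃ ¬(¬A ∧ C)): 0 ≤ 1, so result = 1
(B ⊃ (¬(B ∨ ¬¬(¬(B ∨ ¬C) ∧ B)) ⊃ ¬(¬A ∧ C))): 0.98 ≤ 1, so result = 1
¬B: Gödel ¬ of 0.98 = 0 (operand ≠ 0)
¬¬B: Gödel ¬ of 0 = 1 (operand is 0)
(¬¬B ⊃ B): 1 > 0.98, so result = 0.98
(B ∨ (¬¬B ⊃ B)) = max(0.98, 0.98) = 0.98
((B ⊃ (¬(B ∨ ¬¬(¬(B ∨ ¬C) ∧ B)) ⊃ ¬(¬A ∧ C))) ∨ (B ∨ (¬¬B ⊃ B))) = max(1, 0.98) = 1
(C ∨ B) = max(0.96, 0.98) = 0.98
(((B ⊃ (¬(B ∨ ¬¬(¬(B ∨ ¬C) ∧ B)) ⊃ ¬(¬A ∧ C))) ∨ (B ∨ (¬¬B ⊃ B))) ∧ (C ∨ B)) = min(1, 0.98) = 0.98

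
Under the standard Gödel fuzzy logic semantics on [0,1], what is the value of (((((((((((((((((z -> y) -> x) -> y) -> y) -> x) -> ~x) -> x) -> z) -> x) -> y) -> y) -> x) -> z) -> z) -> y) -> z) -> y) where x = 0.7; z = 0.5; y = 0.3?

(z -> y): 0.5 > 0.3, so result = 0.3
((z -> y) -> x): 0.3 ≤ 0.7, so result = 1
(((z -> y) -> x) -> y): 1 > 0.3, so result = 0.3
((((z -> y) -> x) -> y) -> y): 0.3 ≤ 0.3, so result = 1
(((((z -> y) -> x) -> y) -> y) -> x): 1 > 0.7, so result = 0.7
~x: Gödel ¬ of 0.7 = 0 (operand ≠ 0)
((((((z -> y) -> x) -> y) -> y) -> x) -> ~x): 0.7 > 0, so result = 0
(((((((z -> y) -> x) -> y) -> y) -> x) -> ~x) -> x): 0 ≤ 0.7, so result = 1
((((((((z -> y) -> x) -> y) -> y) -> x) -> ~x) -> x) -> z): 1 > 0.5, so result = 0.5
(((((((((z -> y) -> x) -> y) -> y) -> x) -> ~x) -> x) -> z) -> x): 0.5 ≤ 0.7, so result = 1
((((((((((z -> y) -> x) -> y) -> y) -> x) -> ~x) -> x) -> z) -> x) -> y): 1 > 0.3, so result = 0.3
(((((((((((z -> y) -> x) -> y) -> y) -> x) -> ~x) -> x) -> z) -> x) -> y) -> y): 0.3 ≤ 0.3, so result = 1
((((((((((((z -> y) -> x) -> y) -> y) -> x) -> ~x) -> x) -> z) -> x) -> y) -> y) -> x): 1 > 0.7, so result = 0.7
(((((((((((((z -> y) -> x) -> y) -> y) -> x) -> ~x) -> x) -> z) -> x) -> y) -> y) -> x) -> z): 0.7 > 0.5, so result = 0.5
((((((((((((((z -> y) -> x) -> y) -> y) -> x) -> ~x) -> x) -> z) -> x) -> y) -> y) -> x) -> z) -> z): 0.5 ≤ 0.5, so result = 1
(((((((((((((((z -> y) -> x) -> y) -> y) -> x) -> ~x) -> x) -> z) -> x) -> y) -> y) -> x) -> z) -> z) -> y): 1 > 0.3, so result = 0.3
((((((((((((((((z -> y) -> x) -> y) -> y) -> x) -> ~x) -> x) -> z) -> x) -> y) -> y) -> x) -> z) -> z) -> y) -> z): 0.3 ≤ 0.5, so result = 1
(((((((((((((((((z -> y) -> x) -> y) -> y) -> x) -> ~x) -> x) -> z) -> x) -> y) -> y) -> x) -> z) -> z) -> y) -> z) -> y): 1 > 0.3, so result = 0.3

0.30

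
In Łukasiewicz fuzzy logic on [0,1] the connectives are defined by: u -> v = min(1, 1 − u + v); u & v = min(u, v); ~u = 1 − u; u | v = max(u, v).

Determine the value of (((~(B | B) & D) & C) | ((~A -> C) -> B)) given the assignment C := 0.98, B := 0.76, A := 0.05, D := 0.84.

0.76

(B | B) = max(0.76, 0.76) = 0.76
~(B | B): Łukasiewicz ¬ gives 1 − 0.76 = 0.24
(~(B | B) & D) = min(0.24, 0.84) = 0.24
((~(B | B) & D) & C) = min(0.24, 0.98) = 0.24
~A: Łukasiewicz ¬ gives 1 − 0.05 = 0.95
(~A -> C): min(1, 1 − 0.95 + 0.98) = 1
((~A -> C) -> B): min(1, 1 − 1 + 0.76) = 0.76
(((~(B | B) & D) & C) | ((~A -> C) -> B)) = max(0.24, 0.76) = 0.76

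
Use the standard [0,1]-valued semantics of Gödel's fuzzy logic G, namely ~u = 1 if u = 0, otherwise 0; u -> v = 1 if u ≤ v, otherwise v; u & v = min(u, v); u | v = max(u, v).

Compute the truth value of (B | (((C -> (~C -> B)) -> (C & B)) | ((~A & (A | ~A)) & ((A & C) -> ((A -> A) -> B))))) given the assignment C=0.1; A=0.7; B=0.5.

0.50

~C: Gödel ¬ of 0.1 = 0 (operand ≠ 0)
(~C -> B): 0 ≤ 0.5, so result = 1
(C -> (~C -> B)): 0.1 ≤ 1, so result = 1
(C & B) = min(0.1, 0.5) = 0.1
((C -> (~C -> B)) -> (C & B)): 1 > 0.1, so result = 0.1
~A: Gödel ¬ of 0.7 = 0 (operand ≠ 0)
~A: Gödel ¬ of 0.7 = 0 (operand ≠ 0)
(A | ~A) = max(0.7, 0) = 0.7
(~A & (A | ~A)) = min(0, 0.7) = 0
(A & C) = min(0.7, 0.1) = 0.1
(A -> A): 0.7 ≤ 0.7, so result = 1
((A -> A) -> B): 1 > 0.5, so result = 0.5
((A & C) -> ((A -> A) -> B)): 0.1 ≤ 0.5, so result = 1
((~A & (A | ~A)) & ((A & C) -> ((A -> A) -> B))) = min(0, 1) = 0
(((C -> (~C -> B)) -> (C & B)) | ((~A & (A | ~A)) & ((A & C) -> ((A -> A) -> B)))) = max(0.1, 0) = 0.1
(B | (((C -> (~C -> B)) -> (C & B)) | ((~A & (A | ~A)) & ((A & C) -> ((A -> A) -> B))))) = max(0.5, 0.1) = 0.5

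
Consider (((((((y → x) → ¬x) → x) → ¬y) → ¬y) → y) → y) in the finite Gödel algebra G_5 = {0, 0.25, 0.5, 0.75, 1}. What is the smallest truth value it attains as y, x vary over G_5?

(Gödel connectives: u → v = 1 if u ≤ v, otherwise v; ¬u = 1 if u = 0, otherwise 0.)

The minimum is attained at y = 0.25, x = 0:
  (y → x): 0.25 > 0, so result = 0
  ¬x: Gödel ¬ of 0 = 1 (operand is 0)
  ((y → x) → ¬x): 0 ≤ 1, so result = 1
  (((y → x) → ¬x) → x): 1 > 0, so result = 0
  ¬y: Gödel ¬ of 0.25 = 0 (operand ≠ 0)
  ((((y → x) → ¬x) → x) → ¬y): 0 ≤ 0, so result = 1
  ¬y: Gödel ¬ of 0.25 = 0 (operand ≠ 0)
  (((((y → x) → ¬x) → x) → ¬y) → ¬y): 1 > 0, so result = 0
  ((((((y → x) → ¬x) → x) → ¬y) → ¬y) → y): 0 ≤ 0.25, so result = 1
  (((((((y → x) → ¬x) → x) → ¬y) → ¬y) → y) → y): 1 > 0.25, so result = 0.25
Checking all 25 assignments confirms none give a value below 0.25.

0.25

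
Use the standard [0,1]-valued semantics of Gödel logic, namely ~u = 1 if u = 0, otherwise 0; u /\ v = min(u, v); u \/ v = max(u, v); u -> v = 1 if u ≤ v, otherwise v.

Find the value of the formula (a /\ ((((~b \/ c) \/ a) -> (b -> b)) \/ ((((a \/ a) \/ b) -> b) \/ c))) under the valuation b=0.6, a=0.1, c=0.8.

~b: Gödel ¬ of 0.6 = 0 (operand ≠ 0)
(~b \/ c) = max(0, 0.8) = 0.8
((~b \/ c) \/ a) = max(0.8, 0.1) = 0.8
(b -> b): 0.6 ≤ 0.6, so result = 1
(((~b \/ c) \/ a) -> (b -> b)): 0.8 ≤ 1, so result = 1
(a \/ a) = max(0.1, 0.1) = 0.1
((a \/ a) \/ b) = max(0.1, 0.6) = 0.6
(((a \/ a) \/ b) -> b): 0.6 ≤ 0.6, so result = 1
((((a \/ a) \/ b) -> b) \/ c) = max(1, 0.8) = 1
((((~b \/ c) \/ a) -> (b -> b)) \/ ((((a \/ a) \/ b) -> b) \/ c)) = max(1, 1) = 1
(a /\ ((((~b \/ c) \/ a) -> (b -> b)) \/ ((((a \/ a) \/ b) -> b) \/ c))) = min(0.1, 1) = 0.1

0.10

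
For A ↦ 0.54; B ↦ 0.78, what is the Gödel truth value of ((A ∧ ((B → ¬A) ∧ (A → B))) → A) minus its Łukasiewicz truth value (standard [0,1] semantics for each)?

0.00

Gödel evaluation:
  ¬A: Gödel ¬ of 0.54 = 0 (operand ≠ 0)
  (B → ¬A): 0.78 > 0, so result = 0
  (A → B): 0.54 ≤ 0.78, so result = 1
  ((B → ¬A) ∧ (A → B)) = min(0, 1) = 0
  (A ∧ ((B → ¬A) ∧ (A → B))) = min(0.54, 0) = 0
  ((A ∧ ((B → ¬A) ∧ (A → B))) → A): 0 ≤ 0.54, so result = 1
  Gödel value = 1
Łukasiewicz evaluation:
  ¬A: Łukasiewicz ¬ gives 1 − 0.54 = 0.46
  (B → ¬A): min(1, 1 − 0.78 + 0.46) = 0.68
  (A → B): min(1, 1 − 0.54 + 0.78) = 1
  ((B → ¬A) ∧ (A → B)) = min(0.68, 1) = 0.68
  (A ∧ ((B → ¬A) ∧ (A → B))) = min(0.54, 0.68) = 0.54
  ((A ∧ ((B → ¬A) ∧ (A → B))) → A): min(1, 1 − 0.54 + 0.54) = 1
  Łukasiewicz value = 1
Difference: 1 − 1 = 0.00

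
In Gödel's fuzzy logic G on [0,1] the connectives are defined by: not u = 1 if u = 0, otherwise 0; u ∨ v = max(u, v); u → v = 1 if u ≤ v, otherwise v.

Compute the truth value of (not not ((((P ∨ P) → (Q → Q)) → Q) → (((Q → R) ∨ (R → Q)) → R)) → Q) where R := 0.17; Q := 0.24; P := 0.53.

(P ∨ P) = max(0.53, 0.53) = 0.53
(Q → Q): 0.24 ≤ 0.24, so result = 1
((P ∨ P) → (Q → Q)): 0.53 ≤ 1, so result = 1
(((P ∨ P) → (Q → Q)) → Q): 1 > 0.24, so result = 0.24
(Q → R): 0.24 > 0.17, so result = 0.17
(R → Q): 0.17 ≤ 0.24, so result = 1
((Q → R) ∨ (R → Q)) = max(0.17, 1) = 1
(((Q → R) ∨ (R → Q)) → R): 1 > 0.17, so result = 0.17
((((P ∨ P) → (Q → Q)) → Q) → (((Q → R) ∨ (R → Q)) → R)): 0.24 > 0.17, so result = 0.17
not ((((P ∨ P) → (Q → Q)) → Q) → (((Q → R) ∨ (R → Q)) → R)): Gödel ¬ of 0.17 = 0 (operand ≠ 0)
not not ((((P ∨ P) → (Q → Q)) → Q) → (((Q → R) ∨ (R → Q)) → R)): Gödel ¬ of 0 = 1 (operand is 0)
(not not ((((P ∨ P) → (Q → Q)) → Q) → (((Q → R) ∨ (R → Q)) → R)) → Q): 1 > 0.24, so result = 0.24

0.24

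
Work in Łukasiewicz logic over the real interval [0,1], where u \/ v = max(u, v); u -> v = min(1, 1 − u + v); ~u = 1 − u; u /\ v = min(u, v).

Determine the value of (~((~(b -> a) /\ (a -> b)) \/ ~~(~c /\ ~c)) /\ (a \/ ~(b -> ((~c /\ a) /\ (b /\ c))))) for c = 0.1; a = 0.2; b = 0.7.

(b -> a): min(1, 1 − 0.7 + 0.2) = 0.5
~(b -> a): Łukasiewicz ¬ gives 1 − 0.5 = 0.5
(a -> b): min(1, 1 − 0.2 + 0.7) = 1
(~(b -> a) /\ (a -> b)) = min(0.5, 1) = 0.5
~c: Łukasiewicz ¬ gives 1 − 0.1 = 0.9
~c: Łukasiewicz ¬ gives 1 − 0.1 = 0.9
(~c /\ ~c) = min(0.9, 0.9) = 0.9
~(~c /\ ~c): Łukasiewicz ¬ gives 1 − 0.9 = 0.1
~~(~c /\ ~c): Łukasiewicz ¬ gives 1 − 0.1 = 0.9
((~(b -> a) /\ (a -> b)) \/ ~~(~c /\ ~c)) = max(0.5, 0.9) = 0.9
~((~(b -> a) /\ (a -> b)) \/ ~~(~c /\ ~c)): Łukasiewicz ¬ gives 1 − 0.9 = 0.1
~c: Łukasiewicz ¬ gives 1 − 0.1 = 0.9
(~c /\ a) = min(0.9, 0.2) = 0.2
(b /\ c) = min(0.7, 0.1) = 0.1
((~c /\ a) /\ (b /\ c)) = min(0.2, 0.1) = 0.1
(b -> ((~c /\ a) /\ (b /\ c))): min(1, 1 − 0.7 + 0.1) = 0.4
~(b -> ((~c /\ a) /\ (b /\ c))): Łukasiewicz ¬ gives 1 − 0.4 = 0.6
(a \/ ~(b -> ((~c /\ a) /\ (b /\ c)))) = max(0.2, 0.6) = 0.6
(~((~(b -> a) /\ (a -> b)) \/ ~~(~c /\ ~c)) /\ (a \/ ~(b -> ((~c /\ a) /\ (b /\ c))))) = min(0.1, 0.6) = 0.1

0.10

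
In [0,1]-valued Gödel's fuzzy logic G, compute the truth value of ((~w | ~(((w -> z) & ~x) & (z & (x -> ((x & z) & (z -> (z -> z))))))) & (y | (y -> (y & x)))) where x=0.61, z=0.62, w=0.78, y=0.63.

0.63

~w: Gödel ¬ of 0.78 = 0 (operand ≠ 0)
(w -> z): 0.78 > 0.62, so result = 0.62
~x: Gödel ¬ of 0.61 = 0 (operand ≠ 0)
((w -> z) & ~x) = min(0.62, 0) = 0
(x & z) = min(0.61, 0.62) = 0.61
(z -> z): 0.62 ≤ 0.62, so result = 1
(z -> (z -> z)): 0.62 ≤ 1, so result = 1
((x & z) & (z -> (z -> z))) = min(0.61, 1) = 0.61
(x -> ((x & z) & (z -> (z -> z)))): 0.61 ≤ 0.61, so result = 1
(z & (x -> ((x & z) & (z -> (z -> z))))) = min(0.62, 1) = 0.62
(((w -> z) & ~x) & (z & (x -> ((x & z) & (z -> (z -> z)))))) = min(0, 0.62) = 0
~(((w -> z) & ~x) & (z & (x -> ((x & z) & (z -> (z -> z)))))): Gödel ¬ of 0 = 1 (operand is 0)
(~w | ~(((w -> z) & ~x) & (z & (x -> ((x & z) & (z -> (z -> z))))))) = max(0, 1) = 1
(y & x) = min(0.63, 0.61) = 0.61
(y -> (y & x)): 0.63 > 0.61, so result = 0.61
(y | (y -> (y & x))) = max(0.63, 0.61) = 0.63
((~w | ~(((w -> z) & ~x) & (z & (x -> ((x & z) & (z -> (z -> z))))))) & (y | (y -> (y & x)))) = min(1, 0.63) = 0.63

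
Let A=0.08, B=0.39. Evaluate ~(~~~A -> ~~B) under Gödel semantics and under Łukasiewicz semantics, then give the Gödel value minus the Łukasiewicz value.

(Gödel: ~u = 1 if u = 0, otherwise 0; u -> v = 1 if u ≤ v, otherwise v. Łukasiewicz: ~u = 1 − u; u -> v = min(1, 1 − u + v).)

-0.53

Gödel evaluation:
  ~A: Gödel ¬ of 0.08 = 0 (operand ≠ 0)
  ~~A: Gödel ¬ of 0 = 1 (operand is 0)
  ~~~A: Gödel ¬ of 1 = 0 (operand ≠ 0)
  ~B: Gödel ¬ of 0.39 = 0 (operand ≠ 0)
  ~~B: Gödel ¬ of 0 = 1 (operand is 0)
  (~~~A -> ~~B): 0 ≤ 1, so result = 1
  ~(~~~A -> ~~B): Gödel ¬ of 1 = 0 (operand ≠ 0)
  Gödel value = 0
Łukasiewicz evaluation:
  ~A: Łukasiewicz ¬ gives 1 − 0.08 = 0.92
  ~~A: Łukasiewicz ¬ gives 1 − 0.92 = 0.08
  ~~~A: Łukasiewicz ¬ gives 1 − 0.08 = 0.92
  ~B: Łukasiewicz ¬ gives 1 − 0.39 = 0.61
  ~~B: Łukasiewicz ¬ gives 1 − 0.61 = 0.39
  (~~~A -> ~~B): min(1, 1 − 0.92 + 0.39) = 0.47
  ~(~~~A -> ~~B): Łukasiewicz ¬ gives 1 − 0.47 = 0.53
  Łukasiewicz value = 0.53
Difference: 0 − 0.53 = -0.53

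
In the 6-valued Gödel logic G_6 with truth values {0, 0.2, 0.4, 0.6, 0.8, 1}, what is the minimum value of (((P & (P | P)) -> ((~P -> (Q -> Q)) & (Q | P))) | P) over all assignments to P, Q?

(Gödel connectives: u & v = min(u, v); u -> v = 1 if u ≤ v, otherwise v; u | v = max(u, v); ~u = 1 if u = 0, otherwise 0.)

1.00

Every assignment gives 1. For instance at P = 0, Q = 0:
  (P | P) = max(0, 0) = 0
  (P & (P | P)) = min(0, 0) = 0
  ~P: Gödel ¬ of 0 = 1 (operand is 0)
  (Q -> Q): 0 ≤ 0, so result = 1
  (~P -> (Q -> Q)): 1 ≤ 1, so result = 1
  (Q | P) = max(0, 0) = 0
  ((~P -> (Q -> Q)) & (Q | P)) = min(1, 0) = 0
  ((P & (P | P)) -> ((~P -> (Q -> Q)) & (Q | P))): 0 ≤ 0, so result = 1
  (((P & (P | P)) -> ((~P -> (Q -> Q)) & (Q | P))) | P) = max(1, 0) = 1
All 36 assignments give value 1 — the formula is a G_6-tautology.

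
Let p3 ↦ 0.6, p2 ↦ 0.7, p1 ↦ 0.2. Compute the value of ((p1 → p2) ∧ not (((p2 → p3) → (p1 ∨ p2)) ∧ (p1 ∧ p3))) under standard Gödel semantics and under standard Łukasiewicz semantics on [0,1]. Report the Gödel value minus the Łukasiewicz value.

Gödel evaluation:
  (p1 → p2): 0.2 ≤ 0.7, so result = 1
  (p2 → p3): 0.7 > 0.6, so result = 0.6
  (p1 ∨ p2) = max(0.2, 0.7) = 0.7
  ((p2 → p3) → (p1 ∨ p2)): 0.6 ≤ 0.7, so result = 1
  (p1 ∧ p3) = min(0.2, 0.6) = 0.2
  (((p2 → p3) → (p1 ∨ p2)) ∧ (p1 ∧ p3)) = min(1, 0.2) = 0.2
  not (((p2 → p3) → (p1 ∨ p2)) ∧ (p1 ∧ p3)): Gödel ¬ of 0.2 = 0 (operand ≠ 0)
  ((p1 → p2) ∧ not (((p2 → p3) → (p1 ∨ p2)) ∧ (p1 ∧ p3))) = min(1, 0) = 0
  Gödel value = 0
Łukasiewicz evaluation:
  (p1 → p2): min(1, 1 − 0.2 + 0.7) = 1
  (p2 → p3): min(1, 1 − 0.7 + 0.6) = 0.9
  (p1 ∨ p2) = max(0.2, 0.7) = 0.7
  ((p2 → p3) → (p1 ∨ p2)): min(1, 1 − 0.9 + 0.7) = 0.8
  (p1 ∧ p3) = min(0.2, 0.6) = 0.2
  (((p2 → p3) → (p1 ∨ p2)) ∧ (p1 ∧ p3)) = min(0.8, 0.2) = 0.2
  not (((p2 → p3) → (p1 ∨ p2)) ∧ (p1 ∧ p3)): Łukasiewicz ¬ gives 1 − 0.2 = 0.8
  ((p1 → p2) ∧ not (((p2 → p3) → (p1 ∨ p2)) ∧ (p1 ∧ p3))) = min(1, 0.8) = 0.8
  Łukasiewicz value = 0.8
Difference: 0 − 0.8 = -0.80

-0.80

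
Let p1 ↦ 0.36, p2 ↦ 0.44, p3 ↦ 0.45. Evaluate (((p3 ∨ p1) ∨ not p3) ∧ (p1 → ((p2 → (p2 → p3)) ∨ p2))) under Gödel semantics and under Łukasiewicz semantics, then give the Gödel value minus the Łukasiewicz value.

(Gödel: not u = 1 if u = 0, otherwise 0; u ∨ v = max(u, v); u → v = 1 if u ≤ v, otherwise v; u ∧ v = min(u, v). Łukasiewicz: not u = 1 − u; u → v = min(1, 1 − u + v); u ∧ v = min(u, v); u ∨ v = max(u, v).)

Gödel evaluation:
  (p3 ∨ p1) = max(0.45, 0.36) = 0.45
  not p3: Gödel ¬ of 0.45 = 0 (operand ≠ 0)
  ((p3 ∨ p1) ∨ not p3) = max(0.45, 0) = 0.45
  (p2 → p3): 0.44 ≤ 0.45, so result = 1
  (p2 → (p2 → p3)): 0.44 ≤ 1, so result = 1
  ((p2 → (p2 → p3)) ∨ p2) = max(1, 0.44) = 1
  (p1 → ((p2 → (p2 → p3)) ∨ p2)): 0.36 ≤ 1, so result = 1
  (((p3 ∨ p1) ∨ not p3) ∧ (p1 → ((p2 → (p2 → p3)) ∨ p2))) = min(0.45, 1) = 0.45
  Gödel value = 0.45
Łukasiewicz evaluation:
  (p3 ∨ p1) = max(0.45, 0.36) = 0.45
  not p3: Łukasiewicz ¬ gives 1 − 0.45 = 0.55
  ((p3 ∨ p1) ∨ not p3) = max(0.45, 0.55) = 0.55
  (p2 → p3): min(1, 1 − 0.44 + 0.45) = 1
  (p2 → (p2 → p3)): min(1, 1 − 0.44 + 1) = 1
  ((p2 → (p2 → p3)) ∨ p2) = max(1, 0.44) = 1
  (p1 → ((p2 → (p2 → p3)) ∨ p2)): min(1, 1 − 0.36 + 1) = 1
  (((p3 ∨ p1) ∨ not p3) ∧ (p1 → ((p2 → (p2 → p3)) ∨ p2))) = min(0.55, 1) = 0.55
  Łukasiewicz value = 0.55
Difference: 0.45 − 0.55 = -0.10

-0.10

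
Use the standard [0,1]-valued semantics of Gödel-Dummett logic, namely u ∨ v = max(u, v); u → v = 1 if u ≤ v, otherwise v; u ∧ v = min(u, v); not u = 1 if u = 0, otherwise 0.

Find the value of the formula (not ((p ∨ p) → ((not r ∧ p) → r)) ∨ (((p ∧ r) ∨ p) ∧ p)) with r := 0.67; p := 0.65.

(p ∨ p) = max(0.65, 0.65) = 0.65
not r: Gödel ¬ of 0.67 = 0 (operand ≠ 0)
(not r ∧ p) = min(0, 0.65) = 0
((not r ∧ p) → r): 0 ≤ 0.67, so result = 1
((p ∨ p) → ((not r ∧ p) → r)): 0.65 ≤ 1, so result = 1
not ((p ∨ p) → ((not r ∧ p) → r)): Gödel ¬ of 1 = 0 (operand ≠ 0)
(p ∧ r) = min(0.65, 0.67) = 0.65
((p ∧ r) ∨ p) = max(0.65, 0.65) = 0.65
(((p ∧ r) ∨ p) ∧ p) = min(0.65, 0.65) = 0.65
(not ((p ∨ p) → ((not r ∧ p) → r)) ∨ (((p ∧ r) ∨ p) ∧ p)) = max(0, 0.65) = 0.65

0.65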